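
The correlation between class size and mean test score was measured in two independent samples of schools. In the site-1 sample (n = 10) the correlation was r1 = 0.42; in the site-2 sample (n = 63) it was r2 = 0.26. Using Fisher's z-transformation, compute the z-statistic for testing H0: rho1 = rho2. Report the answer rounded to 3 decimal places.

0.455

Fisher z-transforms: z1 = atanh(0.42) = 0.447692, z2 = atanh(0.26) = 0.266108; difference d = 0.181584
Var(d) = 1/7 + 1/60 = 0.1428571 + 0.0166667 = 0.1595238
z = d/√Var(d) = 0.181584 / √0.1595238 = 0.181584 / 0.399404 = 0.455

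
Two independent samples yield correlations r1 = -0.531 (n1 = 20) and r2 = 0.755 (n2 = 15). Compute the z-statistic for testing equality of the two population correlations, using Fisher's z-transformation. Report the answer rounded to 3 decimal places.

z1 = atanh(-0.531) = -0.591537,  z2 = atanh(0.755) = 0.984483
SE = √(1/(n1−3) + 1/(n2−3)) = √(1/17 + 1/12) = √(0.0588235 + 0.0833333) = √0.1421568 = 0.377037
z = (z1 − z2)/SE = (-0.591537 − 0.984483) / 0.377037 = -1.576020 / 0.377037 = -4.180

-4.180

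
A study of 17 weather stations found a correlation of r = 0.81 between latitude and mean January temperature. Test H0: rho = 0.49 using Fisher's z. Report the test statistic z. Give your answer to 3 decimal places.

2.211

Fisher z: atanh(0.81) = 1.127029, atanh(0.49) = 0.536060
z = (z_r − z_0)·√(n−3) = (1.127029 − 0.536060)·√14 = 0.590969 · 3.741657 = 2.211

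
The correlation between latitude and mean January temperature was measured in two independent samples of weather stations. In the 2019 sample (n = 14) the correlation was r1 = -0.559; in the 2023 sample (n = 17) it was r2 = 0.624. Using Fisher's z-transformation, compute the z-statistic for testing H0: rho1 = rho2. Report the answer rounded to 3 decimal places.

-3.383

Fisher z-transforms: z1 = atanh(-0.559) = -0.631377, z2 = atanh(0.624) = 0.731529; difference d = -1.362906
Var(d) = 1/11 + 1/14 = 0.0909091 + 0.0714286 = 0.1623377
z = d/√Var(d) = -1.362906 / √0.1623377 = -1.362906 / 0.402912 = -3.383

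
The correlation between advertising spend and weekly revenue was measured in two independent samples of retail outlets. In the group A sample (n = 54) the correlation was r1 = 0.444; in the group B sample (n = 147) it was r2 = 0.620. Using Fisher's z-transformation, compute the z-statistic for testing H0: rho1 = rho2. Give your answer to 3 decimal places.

z1 = atanh(0.444) = 0.477202,  z2 = atanh(0.620) = 0.725005
SE = √(1/(n1−3) + 1/(n2−3)) = √(1/51 + 1/144) = √(0.0196078 + 0.0069444) = √0.0265522 = 0.162948
z = (z1 − z2)/SE = (0.477202 − 0.725005) / 0.162948 = -0.247803 / 0.162948 = -1.521

-1.521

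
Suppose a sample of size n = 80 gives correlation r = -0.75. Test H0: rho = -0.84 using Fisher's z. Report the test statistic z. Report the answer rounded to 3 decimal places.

z_r = atanh(-0.75) = -0.972955,  z_0 = atanh(-0.84) = -1.221174
SE = 1/√(n−3) = 1/√77 = 0.113961
z = (z_r − z_0)/SE = (-0.972955 − (-1.221174)) / 0.113961 = 0.248219 / 0.113961 = 2.178

2.178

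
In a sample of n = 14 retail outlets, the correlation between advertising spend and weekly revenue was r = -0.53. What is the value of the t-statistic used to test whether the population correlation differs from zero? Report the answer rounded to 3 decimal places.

1 − r² = 1 − 0.2809 = 0.7191;  √(1−r²) = 0.847998
√(n−2) = √12 = 3.464102
t = r·√(n−2)/√(1−r²) = -0.53 · 3.464102 / 0.847998 = -2.165

-2.165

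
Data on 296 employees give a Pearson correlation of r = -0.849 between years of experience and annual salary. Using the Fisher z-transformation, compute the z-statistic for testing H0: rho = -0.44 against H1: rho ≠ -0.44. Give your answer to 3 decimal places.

z_r = atanh(-0.849) = -1.252560,  z_0 = atanh(-0.44) = -0.472231
SE = 1/√(n−3) = 1/√293 = 0.058421
z = (z_r − z_0)/SE = (-1.252560 − (-0.472231)) / 0.058421 = -0.780329 / 0.058421 = -13.357

-13.357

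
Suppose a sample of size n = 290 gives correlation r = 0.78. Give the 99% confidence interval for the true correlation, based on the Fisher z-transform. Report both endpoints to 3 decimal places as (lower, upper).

Fisher z: z_r = atanh(r) = ½·ln((1+0.78)/(1−0.78)) = 1.045371
SE(z) = 1/√(n−3) = 1/√287 = 0.059028
99% ⇒ z* = 2.576; margin = 2.576·0.059028 = 0.152056
CI on z-scale: (0.893315, 1.197427)
Back-transform: tanh(0.893315) = 0.713027, tanh(1.197427) = 0.832868

(0.713, 0.833)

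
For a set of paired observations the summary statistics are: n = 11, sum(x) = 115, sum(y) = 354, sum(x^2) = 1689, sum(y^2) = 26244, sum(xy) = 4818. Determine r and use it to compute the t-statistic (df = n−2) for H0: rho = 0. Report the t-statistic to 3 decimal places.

S_xy = nΣxy − ΣxΣy = 11·4818 − 115·354 = 52998 − 40710 = 12288
S_xx = nΣx² − (Σx)² = 11·1689 − 115² = 18579 − 13225 = 5354
S_yy = nΣy² − (Σy)² = 11·26244 − 354² = 288684 − 125316 = 163368
r = S_xy / √(S_xx·S_yy) = 12288 / √(5354·163368) = 12288 / √874672272 = 12288 / 29574.8588 = 0.4155
t = r·√(n−2)/√(1−r²) = 0.4155·√9 / √(1−0.172640) = 1.246500 / 0.909593 = 1.370

1.370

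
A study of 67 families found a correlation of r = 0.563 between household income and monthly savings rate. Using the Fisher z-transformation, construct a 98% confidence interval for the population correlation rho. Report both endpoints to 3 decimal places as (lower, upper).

z_r = atanh(0.563) = 0.637215;  SE = 1/√(n−3) = 1/√64 = 0.125000
z-limits: 0.637215 ± 2.326·0.125000 = 0.637215 ± 0.290750 = [0.346465, 0.927965]
ρ-limits: (tanh 0.346465, tanh 0.927965) = (0.333, 0.730)

(0.333, 0.730)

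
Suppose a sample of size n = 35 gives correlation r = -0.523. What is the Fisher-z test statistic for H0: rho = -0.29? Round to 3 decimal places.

z_r = atanh(-0.523) = -0.580460,  z_0 = atanh(-0.29) = -0.298566
SE = 1/√(n−3) = 1/√32 = 0.176777
z = (z_r − z_0)/SE = (-0.580460 − (-0.298566)) / 0.176777 = -0.281894 / 0.176777 = -1.595

-1.595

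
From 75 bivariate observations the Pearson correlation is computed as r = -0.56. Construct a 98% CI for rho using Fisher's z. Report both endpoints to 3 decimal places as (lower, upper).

(-0.720, -0.344)

z_r = atanh(-0.56) = -0.632833;  SE = 1/√(n−3) = 1/√72 = 0.117851
z-limits: -0.632833 ± 2.326·0.117851 = -0.632833 ± 0.274121 = [-0.906954, -0.358712]
ρ-limits: (tanh -0.906954, tanh -0.358712) = (-0.720, -0.344)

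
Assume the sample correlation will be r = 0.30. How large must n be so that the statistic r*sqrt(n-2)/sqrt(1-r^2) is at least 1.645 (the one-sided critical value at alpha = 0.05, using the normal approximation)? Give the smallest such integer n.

r√(n−2)/√(1−r²) ≥ 1.645  ⇔  n−2 ≥ (1.645)²·(1−r²)/r²
(1−r²)/r² = (1−0.0900)/0.0900 = 10.1111
n ≥ 2 + 2.706025·10.1111 = 2 + 27.3609 = 29.3609
⌈29.3609⌉ = 30

30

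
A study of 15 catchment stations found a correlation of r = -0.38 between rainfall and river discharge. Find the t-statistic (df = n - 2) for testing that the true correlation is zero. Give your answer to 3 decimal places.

-1.481

t = r·√(n−2) / √(1−r²) with r = -0.38, n = 15
  = -0.38·√13 / √(1 − 0.1444)
  = -0.38·3.605551 / 0.924986
  = -1.370109 / 0.924986 = -1.481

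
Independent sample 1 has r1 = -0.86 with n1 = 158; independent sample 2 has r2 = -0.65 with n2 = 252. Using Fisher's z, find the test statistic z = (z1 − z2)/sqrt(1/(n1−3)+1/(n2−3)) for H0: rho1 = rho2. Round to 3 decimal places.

Fisher z-transforms: z1 = atanh(-0.86) = -1.293345, z2 = atanh(-0.65) = -0.775299; difference d = -0.518046
Var(d) = 1/155 + 1/249 = 0.0064516 + 0.0040161 = 0.0104677
z = d/√Var(d) = -0.518046 / √0.0104677 = -0.518046 / 0.102312 = -5.063

-5.063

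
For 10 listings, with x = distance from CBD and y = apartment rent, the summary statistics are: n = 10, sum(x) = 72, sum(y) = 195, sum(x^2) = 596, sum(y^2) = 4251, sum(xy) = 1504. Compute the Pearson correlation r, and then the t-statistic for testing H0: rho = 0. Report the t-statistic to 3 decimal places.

1.796

Numerator: nΣxy − (Σx)(Σy) = 10·1504 − (72)(195) = 1000
Denominator: √[(nΣx²−(Σx)²)(nΣy²−(Σy)²)]
  nΣx²−(Σx)² = 10·596 − 5184 = 776;  nΣy²−(Σy)² = 10·4251 − 38025 = 4485
  √(776·4485) = √3480360 = 1865.5723
r = 1000 / 1865.5723 = 0.5360
t = r·√(n−2)/√(1−r²) = 0.5360·√8 / √(1−0.287296) = 1.516037 / 0.844218 = 1.796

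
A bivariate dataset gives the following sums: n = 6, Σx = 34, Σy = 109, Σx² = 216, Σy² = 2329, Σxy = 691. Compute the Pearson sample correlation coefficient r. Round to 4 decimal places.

0.8128

S_xy = nΣxy − ΣxΣy = 6·691 − 34·109 = 4146 − 3706 = 440
S_xx = nΣx² − (Σx)² = 6·216 − 34² = 1296 − 1156 = 140
S_yy = nΣy² − (Σy)² = 6·2329 − 109² = 13974 − 11881 = 2093
r = S_xy / √(S_xx·S_yy) = 440 / √(140·2093) = 440 / √293020 = 440 / 541.3132 = 0.8128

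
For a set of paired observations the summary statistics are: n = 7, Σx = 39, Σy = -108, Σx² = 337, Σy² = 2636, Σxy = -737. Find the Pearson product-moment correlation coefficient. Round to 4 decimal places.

Numerator: nΣxy − (Σx)(Σy) = 7·(-737) − (39)(-108) = -947
Denominator: √[(nΣx²−(Σx)²)(nΣy²−(Σy)²)]
  nΣx²−(Σx)² = 7·337 − 1521 = 838;  nΣy²−(Σy)² = 7·2636 − 11664 = 6788
  √(838·6788) = √5688344 = 2385.0249
r = -947 / 2385.0249 = -0.3971

-0.3971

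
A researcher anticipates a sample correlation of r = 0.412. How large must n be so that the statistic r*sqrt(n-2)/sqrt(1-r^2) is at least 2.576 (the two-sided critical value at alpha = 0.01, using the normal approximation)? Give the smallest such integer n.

r√(n−2)/√(1−r²) ≥ 2.576  ⇔  n−2 ≥ (2.576)²·(1−r²)/r²
(1−r²)/r² = (1−0.169744)/0.169744 = 4.8912
n ≥ 2 + 6.635776·4.8912 = 2 + 32.4569 = 34.4569
⌈34.4569⌉ = 35

35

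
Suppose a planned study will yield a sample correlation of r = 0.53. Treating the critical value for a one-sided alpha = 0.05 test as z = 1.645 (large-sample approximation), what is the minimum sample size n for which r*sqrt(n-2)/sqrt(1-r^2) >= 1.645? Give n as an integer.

r√(n−2)/√(1−r²) ≥ 1.645  ⇔  n−2 ≥ (1.645)²·(1−r²)/r²
(1−r²)/r² = (1−0.2809)/0.2809 = 2.5600
n ≥ 2 + 2.706025·2.5600 = 2 + 6.9274 = 8.9274
⌈8.9274⌉ = 9

9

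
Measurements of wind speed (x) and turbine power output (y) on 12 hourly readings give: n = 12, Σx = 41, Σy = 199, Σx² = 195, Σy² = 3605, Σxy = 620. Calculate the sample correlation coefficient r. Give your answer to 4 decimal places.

-0.4630

S_xy = nΣxy − ΣxΣy = 12·620 − 41·199 = 7440 − 8159 = -719
S_xx = nΣx² − (Σx)² = 12·195 − 41² = 2340 − 1681 = 659
S_yy = nΣy² − (Σy)² = 12·3605 − 199² = 43260 − 39601 = 3659
r = S_xy / √(S_xx·S_yy) = -719 / √(659·3659) = -719 / √2411281 = -719 / 1552.8300 = -0.4630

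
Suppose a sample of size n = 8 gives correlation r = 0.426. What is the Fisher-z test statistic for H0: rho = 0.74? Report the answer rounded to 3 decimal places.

-1.108

z_r = atanh(0.426) = 0.455000,  z_0 = atanh(0.74) = 0.950479
SE = 1/√(n−3) = 1/√5 = 0.447214
z = (z_r − z_0)/SE = (0.455000 − 0.950479) / 0.447214 = -0.495479 / 0.447214 = -1.108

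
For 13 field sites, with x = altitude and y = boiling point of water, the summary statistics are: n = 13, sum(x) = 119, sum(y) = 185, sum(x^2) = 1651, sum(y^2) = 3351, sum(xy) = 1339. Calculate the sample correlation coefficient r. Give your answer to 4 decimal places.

S_xy = nΣxy − ΣxΣy = 13·1339 − 119·185 = 17407 − 22015 = -4608
S_xx = nΣx² − (Σx)² = 13·1651 − 119² = 21463 − 14161 = 7302
S_yy = nΣy² − (Σy)² = 13·3351 − 185² = 43563 − 34225 = 9338
r = S_xy / √(S_xx·S_yy) = -4608 / √(7302·9338) = -4608 / √68186076 = -4608 / 8257.4861 = -0.5580

-0.5580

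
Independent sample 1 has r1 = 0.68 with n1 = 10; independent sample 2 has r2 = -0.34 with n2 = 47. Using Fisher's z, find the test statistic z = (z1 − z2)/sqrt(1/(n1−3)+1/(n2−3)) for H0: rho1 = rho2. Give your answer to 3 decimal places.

z1 = atanh(0.68) = 0.829114,  z2 = atanh(-0.34) = -0.354093
SE = √(1/(n1−3) + 1/(n2−3)) = √(1/7 + 1/44) = √(0.1428571 + 0.0227273) = √0.1655844 = 0.406921
z = (z1 − z2)/SE = (0.829114 − (-0.354093)) / 0.406921 = 1.183207 / 0.406921 = 2.908

2.908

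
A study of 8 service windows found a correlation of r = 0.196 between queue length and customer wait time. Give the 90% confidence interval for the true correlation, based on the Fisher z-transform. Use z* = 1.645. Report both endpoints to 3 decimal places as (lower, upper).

z_r = atanh(0.196) = 0.198569;  SE = 1/√(n−3) = 1/√5 = 0.447214
z-limits: 0.198569 ± 1.645·0.447214 = 0.198569 ± 0.735667 = [-0.537098, 0.934236]
ρ-limits: (tanh -0.537098, tanh 0.934236) = (-0.491, 0.733)

(-0.491, 0.733)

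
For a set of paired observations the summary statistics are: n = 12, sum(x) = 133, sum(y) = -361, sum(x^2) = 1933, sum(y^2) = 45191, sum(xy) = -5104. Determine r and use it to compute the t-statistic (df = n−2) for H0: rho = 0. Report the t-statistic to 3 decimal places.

S_xy = nΣxy − ΣxΣy = 12·(-5104) − 133·(-361) = -61248 − (-48013) = -13235
S_xx = nΣx² − (Σx)² = 12·1933 − 133² = 23196 − 17689 = 5507
S_yy = nΣy² − (Σy)² = 12·45191 − (-361)² = 542292 − 130321 = 411971
r = S_xy / √(S_xx·S_yy) = -13235 / √(5507·411971) = -13235 / √2268724297 = -13235 / 47631.1274 = -0.2779
t = r·√(n−2)/√(1−r²) = -0.2779·√10 / √(1−0.077228) = -0.878797 / 0.960610 = -0.915

-0.915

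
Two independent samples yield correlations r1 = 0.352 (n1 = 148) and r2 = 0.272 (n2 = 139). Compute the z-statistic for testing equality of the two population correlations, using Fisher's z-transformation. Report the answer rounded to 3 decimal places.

0.743

Fisher z-transforms: z1 = atanh(0.352) = 0.367725, z2 = atanh(0.272) = 0.279022; difference d = 0.088703
Var(d) = 1/145 + 1/136 = 0.0068966 + 0.0073529 = 0.0142495
z = d/√Var(d) = 0.088703 / √0.0142495 = 0.088703 / 0.119371 = 0.743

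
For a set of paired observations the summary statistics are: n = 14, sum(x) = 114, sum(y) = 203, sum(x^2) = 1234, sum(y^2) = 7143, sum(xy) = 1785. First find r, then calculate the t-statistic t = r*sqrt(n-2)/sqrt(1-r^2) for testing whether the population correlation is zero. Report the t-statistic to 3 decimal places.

0.406

Numerator: nΣxy − (Σx)(Σy) = 14·1785 − (114)(203) = 1848
Denominator: √[(nΣx²−(Σx)²)(nΣy²−(Σy)²)]
  nΣx²−(Σx)² = 14·1234 − 12996 = 4280;  nΣy²−(Σy)² = 14·7143 − 41209 = 58793
  √(4280·58793) = √251634040 = 15862.9770
r = 1848 / 15862.9770 = 0.1165
t = r·√(n−2)/√(1−r²) = 0.1165·√12 / √(1−0.013572) = 0.403568 / 0.993191 = 0.406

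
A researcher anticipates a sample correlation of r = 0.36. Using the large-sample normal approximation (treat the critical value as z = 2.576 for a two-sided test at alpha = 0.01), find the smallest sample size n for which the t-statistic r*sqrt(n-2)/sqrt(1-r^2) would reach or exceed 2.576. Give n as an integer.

Need r·√(n−2)/√(1−r²) ≥ 2.576
√(n−2) ≥ 2.576·√(1−0.1296) / 0.36 = 2.576·0.932952 / 0.36 = 6.6758
n−2 ≥ 44.5663  ⇒  n ≥ 46.5663
Smallest integer n = 47

47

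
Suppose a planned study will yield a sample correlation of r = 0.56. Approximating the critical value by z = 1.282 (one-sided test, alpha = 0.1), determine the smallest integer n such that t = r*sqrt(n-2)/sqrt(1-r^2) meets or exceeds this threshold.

6

Need r·√(n−2)/√(1−r²) ≥ 1.282
√(n−2) ≥ 1.282·√(1−0.3136) / 0.56 = 1.282·0.828493 / 0.56 = 1.8967
n−2 ≥ 3.5975  ⇒  n ≥ 5.5975
Smallest integer n = 6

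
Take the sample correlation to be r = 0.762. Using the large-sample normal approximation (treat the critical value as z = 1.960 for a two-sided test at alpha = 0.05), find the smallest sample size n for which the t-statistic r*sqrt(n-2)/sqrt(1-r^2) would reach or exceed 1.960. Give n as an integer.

5

r√(n−2)/√(1−r²) ≥ 1.960  ⇔  n−2 ≥ (1.960)²·(1−r²)/r²
(1−r²)/r² = (1−0.580644)/0.580644 = 0.7222
n ≥ 2 + 3.8416·0.7222 = 2 + 2.7744 = 4.7744
⌈4.7744⌉ = 5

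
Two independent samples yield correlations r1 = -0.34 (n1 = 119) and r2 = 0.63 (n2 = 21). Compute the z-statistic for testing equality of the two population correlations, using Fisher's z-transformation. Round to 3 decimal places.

Fisher z-transforms: z1 = atanh(-0.34) = -0.354093, z2 = atanh(0.63) = 0.741416; difference d = -1.095509
Var(d) = 1/116 + 1/18 = 0.0086207 + 0.0555556 = 0.0641763
z = d/√Var(d) = -1.095509 / √0.0641763 = -1.095509 / 0.253330 = -4.324

-4.324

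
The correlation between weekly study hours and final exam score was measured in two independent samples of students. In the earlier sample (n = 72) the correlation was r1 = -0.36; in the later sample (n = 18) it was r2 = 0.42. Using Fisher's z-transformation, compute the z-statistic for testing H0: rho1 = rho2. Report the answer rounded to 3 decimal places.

Fisher z-transforms: z1 = atanh(-0.36) = -0.376886, z2 = atanh(0.42) = 0.447692; difference d = -0.824578
Var(d) = 1/69 + 1/15 = 0.0144928 + 0.0666667 = 0.0811595
z = d/√Var(d) = -0.824578 / √0.0811595 = -0.824578 / 0.284885 = -2.894

-2.894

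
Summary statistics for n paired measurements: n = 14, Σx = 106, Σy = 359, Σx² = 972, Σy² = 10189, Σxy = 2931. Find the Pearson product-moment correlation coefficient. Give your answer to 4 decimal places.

0.5215

Numerator: nΣxy − (Σx)(Σy) = 14·2931 − (106)(359) = 2980
Denominator: √[(nΣx²−(Σx)²)(nΣy²−(Σy)²)]
  nΣx²−(Σx)² = 14·972 − 11236 = 2372;  nΣy²−(Σy)² = 14·10189 − 128881 = 13765
  √(2372·13765) = √32650580 = 5714.0686
r = 2980 / 5714.0686 = 0.5215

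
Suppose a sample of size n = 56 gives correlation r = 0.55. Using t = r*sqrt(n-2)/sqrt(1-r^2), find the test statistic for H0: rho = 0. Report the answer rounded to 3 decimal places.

t = r·√(n−2) / √(1−r²) with r = 0.55, n = 56
  = 0.55·√54 / √(1 − 0.3025)
  = 0.55·7.348469 / 0.835165
  = 4.041658 / 0.835165 = 4.839

4.839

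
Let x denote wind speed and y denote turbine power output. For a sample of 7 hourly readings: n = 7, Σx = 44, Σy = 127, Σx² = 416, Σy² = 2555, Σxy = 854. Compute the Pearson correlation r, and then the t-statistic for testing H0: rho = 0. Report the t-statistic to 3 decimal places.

S_xy = nΣxy − ΣxΣy = 7·854 − 44·127 = 5978 − 5588 = 390
S_xx = nΣx² − (Σx)² = 7·416 − 44² = 2912 − 1936 = 976
S_yy = nΣy² − (Σy)² = 7·2555 − 127² = 17885 − 16129 = 1756
r = S_xy / √(S_xx·S_yy) = 390 / √(976·1756) = 390 / √1713856 = 390 / 1309.1432 = 0.2979
t = r·√(n−2)/√(1−r²) = 0.2979·√5 / √(1−0.088744) = 0.666125 / 0.954597 = 0.698

0.698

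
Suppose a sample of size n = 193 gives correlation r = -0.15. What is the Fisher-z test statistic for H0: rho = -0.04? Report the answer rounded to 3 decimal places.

Fisher z: atanh(-0.15) = -0.151140, atanh(-0.04) = -0.040021
z = (z_r − z_0)·√(n−3) = (-0.151140 − (-0.040021))·√190 = -0.111119 · 13.784049 = -1.532

-1.532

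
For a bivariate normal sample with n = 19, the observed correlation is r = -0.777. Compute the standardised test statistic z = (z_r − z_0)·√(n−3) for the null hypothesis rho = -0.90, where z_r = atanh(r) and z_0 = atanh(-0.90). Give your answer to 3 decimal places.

z_r = atanh(-0.777) = -1.037755,  z_0 = atanh(-0.90) = -1.472219
SE = 1/√(n−3) = 1/√16 = 0.250000
z = (z_r − z_0)/SE = (-1.037755 − (-1.472219)) / 0.250000 = 0.434464 / 0.250000 = 1.738

1.738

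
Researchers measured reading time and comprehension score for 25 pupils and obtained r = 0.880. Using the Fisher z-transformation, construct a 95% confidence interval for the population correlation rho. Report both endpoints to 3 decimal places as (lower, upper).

(0.743, 0.946)

z_r = atanh(0.880) = 1.375768;  SE = 1/√(n−3) = 1/√22 = 0.213201
z-limits: 1.375768 ± 1.960·0.213201 = 1.375768 ± 0.417874 = [0.957894, 1.793642]
ρ-limits: (tanh 0.957894, tanh 1.793642) = (0.743, 0.946)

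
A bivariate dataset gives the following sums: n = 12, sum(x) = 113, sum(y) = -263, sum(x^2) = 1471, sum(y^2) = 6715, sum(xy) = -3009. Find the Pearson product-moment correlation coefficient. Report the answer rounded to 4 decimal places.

-0.8559

S_xy = nΣxy − ΣxΣy = 12·(-3009) − 113·(-263) = -36108 − (-29719) = -6389
S_xx = nΣx² − (Σx)² = 12·1471 − 113² = 17652 − 12769 = 4883
S_yy = nΣy² − (Σy)² = 12·6715 − (-263)² = 80580 − 69169 = 11411
r = S_xy / √(S_xx·S_yy) = -6389 / √(4883·11411) = -6389 / √55719913 = -6389 / 7464.5772 = -0.8559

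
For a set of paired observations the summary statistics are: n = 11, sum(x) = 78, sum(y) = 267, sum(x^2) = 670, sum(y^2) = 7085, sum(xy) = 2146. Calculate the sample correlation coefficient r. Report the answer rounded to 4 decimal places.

S_xy = nΣxy − ΣxΣy = 11·2146 − 78·267 = 23606 − 20826 = 2780
S_xx = nΣx² − (Σx)² = 11·670 − 78² = 7370 − 6084 = 1286
S_yy = nΣy² − (Σy)² = 11·7085 − 267² = 77935 − 71289 = 6646
r = S_xy / √(S_xx·S_yy) = 2780 / √(1286·6646) = 2780 / √8546756 = 2780 / 2923.4835 = 0.9509

0.9509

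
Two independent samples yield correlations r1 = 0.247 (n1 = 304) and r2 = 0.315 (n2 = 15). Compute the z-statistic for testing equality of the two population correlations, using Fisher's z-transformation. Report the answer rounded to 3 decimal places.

z1 = atanh(0.247) = 0.252215,  z2 = atanh(0.315) = 0.326087
SE = √(1/(n1−3) + 1/(n2−3)) = √(1/301 + 1/12) = √(0.0033223 + 0.0833333) = √0.0866556 = 0.294373
z = (z1 − z2)/SE = (0.252215 − 0.326087) / 0.294373 = -0.073872 / 0.294373 = -0.251

-0.251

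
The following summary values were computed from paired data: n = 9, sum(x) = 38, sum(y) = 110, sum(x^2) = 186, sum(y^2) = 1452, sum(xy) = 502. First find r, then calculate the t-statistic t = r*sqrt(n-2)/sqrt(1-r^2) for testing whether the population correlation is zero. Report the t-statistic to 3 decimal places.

2.716

Numerator: nΣxy − (Σx)(Σy) = 9·502 − (38)(110) = 338
Denominator: √[(nΣx²−(Σx)²)(nΣy²−(Σy)²)]
  nΣx²−(Σx)² = 9·186 − 1444 = 230;  nΣy²−(Σy)² = 9·1452 − 12100 = 968
  √(230·968) = √222640 = 471.8474
r = 338 / 471.8474 = 0.7163
t = r·√(n−2)/√(1−r²) = 0.7163·√7 / √(1−0.513086) = 1.895152 / 0.697792 = 2.716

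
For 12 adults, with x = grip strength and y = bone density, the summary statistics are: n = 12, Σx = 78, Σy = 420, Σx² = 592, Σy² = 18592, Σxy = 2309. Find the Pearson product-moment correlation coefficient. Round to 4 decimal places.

-0.7320

S_xy = nΣxy − ΣxΣy = 12·2309 − 78·420 = 27708 − 32760 = -5052
S_xx = nΣx² − (Σx)² = 12·592 − 78² = 7104 − 6084 = 1020
S_yy = nΣy² − (Σy)² = 12·18592 − 420² = 223104 − 176400 = 46704
r = S_xy / √(S_xx·S_yy) = -5052 / √(1020·46704) = -5052 / √47638080 = -5052 / 6902.0345 = -0.7320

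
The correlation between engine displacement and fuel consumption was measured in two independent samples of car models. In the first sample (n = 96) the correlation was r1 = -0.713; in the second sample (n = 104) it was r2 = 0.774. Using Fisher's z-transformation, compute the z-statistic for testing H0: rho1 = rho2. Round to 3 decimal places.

-13.384

Fisher z-transforms: z1 = atanh(-0.713) = -0.893260, z2 = atanh(0.774) = 1.030229; difference d = -1.923489
Var(d) = 1/93 + 1/101 = 0.0107527 + 0.0099010 = 0.0206537
z = d/√Var(d) = -1.923489 / √0.0206537 = -1.923489 / 0.143714 = -13.384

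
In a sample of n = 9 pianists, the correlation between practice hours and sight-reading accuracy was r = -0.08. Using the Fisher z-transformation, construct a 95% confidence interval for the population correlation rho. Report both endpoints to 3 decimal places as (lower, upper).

Fisher z: z_r = atanh(r) = ½·ln((1+(-0.08))/(1−(-0.08))) = -0.080171
SE(z) = 1/√(n−3) = 1/√6 = 0.408248
95% ⇒ z* = 1.960; margin = 1.960·0.408248 = 0.800166
CI on z-scale: (-0.880337, 0.719995)
Back-transform: tanh(-0.880337) = -0.706588, tanh(0.719995) = 0.616906

(-0.707, 0.617)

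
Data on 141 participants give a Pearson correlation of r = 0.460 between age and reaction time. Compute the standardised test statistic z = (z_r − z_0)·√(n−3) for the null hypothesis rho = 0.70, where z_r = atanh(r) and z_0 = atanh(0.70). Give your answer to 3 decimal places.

-4.346

Fisher z: atanh(0.460) = 0.497311, atanh(0.70) = 0.867301
z = (z_r − z_0)·√(n−3) = (0.497311 − 0.867301)·√138 = -0.369990 · 11.747340 = -4.346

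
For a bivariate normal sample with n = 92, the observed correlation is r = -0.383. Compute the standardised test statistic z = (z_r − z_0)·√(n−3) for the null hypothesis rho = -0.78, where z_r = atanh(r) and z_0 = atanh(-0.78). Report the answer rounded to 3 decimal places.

z_r = atanh(-0.383) = -0.403571,  z_0 = atanh(-0.78) = -1.045371
SE = 1/√(n−3) = 1/√89 = 0.106000
z = (z_r − z_0)/SE = (-0.403571 − (-1.045371)) / 0.106000 = 0.641800 / 0.106000 = 6.055

6.055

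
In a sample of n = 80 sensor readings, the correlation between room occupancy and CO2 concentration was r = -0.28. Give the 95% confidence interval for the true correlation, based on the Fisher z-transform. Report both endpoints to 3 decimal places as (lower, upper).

z_r = atanh(-0.28) = -0.287682;  SE = 1/√(n−3) = 1/√77 = 0.113961
z-limits: -0.287682 ± 1.960·0.113961 = -0.287682 ± 0.223364 = [-0.511046, -0.064318]
ρ-limits: (tanh -0.511046, tanh -0.064318) = (-0.471, -0.064)

(-0.471, -0.064)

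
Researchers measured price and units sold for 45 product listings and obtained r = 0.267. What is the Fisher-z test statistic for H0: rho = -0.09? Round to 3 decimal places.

2.358

z_r = atanh(0.267) = 0.273631,  z_0 = atanh(-0.09) = -0.090244
SE = 1/√(n−3) = 1/√42 = 0.154303
z = (z_r − z_0)/SE = (0.273631 − (-0.090244)) / 0.154303 = 0.363875 / 0.154303 = 2.358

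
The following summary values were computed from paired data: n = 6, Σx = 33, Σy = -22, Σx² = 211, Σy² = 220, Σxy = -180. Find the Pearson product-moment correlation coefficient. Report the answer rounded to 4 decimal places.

-0.9203

Numerator: nΣxy − (Σx)(Σy) = 6·(-180) − (33)(-22) = -354
Denominator: √[(nΣx²−(Σx)²)(nΣy²−(Σy)²)]
  nΣx²−(Σx)² = 6·211 − 1089 = 177;  nΣy²−(Σy)² = 6·220 − 484 = 836
  √(177·836) = √147972 = 384.6713
r = -354 / 384.6713 = -0.9203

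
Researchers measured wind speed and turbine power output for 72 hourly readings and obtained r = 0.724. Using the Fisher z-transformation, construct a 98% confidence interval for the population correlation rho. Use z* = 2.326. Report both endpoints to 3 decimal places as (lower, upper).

Fisher z: z_r = atanh(r) = ½·ln((1+0.724)/(1−0.724)) = 0.916001
SE(z) = 1/√(n−3) = 1/√69 = 0.120386
98% ⇒ z* = 2.326; margin = 2.326·0.120386 = 0.280018
CI on z-scale: (0.635983, 1.196019)
Back-transform: tanh(0.635983) = 0.562158, tanh(1.196019) = 0.832436

(0.562, 0.832)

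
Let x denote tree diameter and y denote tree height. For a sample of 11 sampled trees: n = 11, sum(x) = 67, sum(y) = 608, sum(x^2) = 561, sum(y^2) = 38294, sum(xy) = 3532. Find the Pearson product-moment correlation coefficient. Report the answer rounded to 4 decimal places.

-0.2023

Numerator: nΣxy − (Σx)(Σy) = 11·3532 − (67)(608) = -1884
Denominator: √[(nΣx²−(Σx)²)(nΣy²−(Σy)²)]
  nΣx²−(Σx)² = 11·561 − 4489 = 1682;  nΣy²−(Σy)² = 11·38294 − 369664 = 51570
  √(1682·51570) = √86740740 = 9313.4709
r = -1884 / 9313.4709 = -0.2023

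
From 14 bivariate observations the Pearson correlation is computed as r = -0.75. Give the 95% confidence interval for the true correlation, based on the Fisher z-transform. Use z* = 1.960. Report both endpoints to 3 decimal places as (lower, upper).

z_r = atanh(-0.75) = -0.972955;  SE = 1/√(n−3) = 1/√11 = 0.301511
z-limits: -0.972955 ± 1.960·0.301511 = -0.972955 ± 0.590962 = [-1.563917, -0.381993]
ρ-limits: (tanh -1.563917, tanh -0.381993) = (-0.916, -0.364)

(-0.916, -0.364)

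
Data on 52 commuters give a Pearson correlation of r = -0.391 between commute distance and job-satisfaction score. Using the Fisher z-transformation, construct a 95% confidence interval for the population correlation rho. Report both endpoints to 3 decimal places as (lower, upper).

Fisher z: z_r = atanh(r) = ½·ln((1+(-0.391))/(1−(-0.391))) = -0.412980
SE(z) = 1/√(n−3) = 1/√49 = 0.142857
95% ⇒ z* = 1.960; margin = 1.960·0.142857 = 0.280000
CI on z-scale: (-0.692980, -0.132980)
Back-transform: tanh(-0.692980) = -0.599893, tanh(-0.132980) = -0.132202

(-0.600, -0.132)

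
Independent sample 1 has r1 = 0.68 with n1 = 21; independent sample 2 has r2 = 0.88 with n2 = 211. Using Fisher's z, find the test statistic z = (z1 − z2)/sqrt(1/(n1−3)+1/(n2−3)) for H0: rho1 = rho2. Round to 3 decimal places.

-2.225

Fisher z-transforms: z1 = atanh(0.68) = 0.829114, z2 = atanh(0.88) = 1.375768; difference d = -0.546654
Var(d) = 1/18 + 1/208 = 0.0555556 + 0.0048077 = 0.0603633
z = d/√Var(d) = -0.546654 / √0.0603633 = -0.546654 / 0.245689 = -2.225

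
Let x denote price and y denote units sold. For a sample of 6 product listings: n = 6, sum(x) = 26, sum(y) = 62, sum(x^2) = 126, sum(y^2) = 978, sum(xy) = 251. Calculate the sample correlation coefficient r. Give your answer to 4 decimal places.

-0.2634

S_xy = nΣxy − ΣxΣy = 6·251 − 26·62 = 1506 − 1612 = -106
S_xx = nΣx² − (Σx)² = 6·126 − 26² = 756 − 676 = 80
S_yy = nΣy² − (Σy)² = 6·978 − 62² = 5868 − 3844 = 2024
r = S_xy / √(S_xx·S_yy) = -106 / √(80·2024) = -106 / √161920 = -106 / 402.3928 = -0.2634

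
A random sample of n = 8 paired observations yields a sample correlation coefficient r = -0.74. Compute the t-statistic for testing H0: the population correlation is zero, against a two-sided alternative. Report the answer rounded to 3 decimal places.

1 − r² = 1 − 0.5476 = 0.4524;  √(1−r²) = 0.672607
√(n−2) = √6 = 2.449490
t = r·√(n−2)/√(1−r²) = -0.74 · 2.449490 / 0.672607 = -2.695

-2.695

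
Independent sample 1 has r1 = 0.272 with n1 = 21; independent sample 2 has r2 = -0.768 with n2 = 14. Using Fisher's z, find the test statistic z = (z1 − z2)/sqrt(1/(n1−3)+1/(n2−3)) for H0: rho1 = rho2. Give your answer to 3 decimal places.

3.382

Fisher z-transforms: z1 = atanh(0.272) = 0.279022, z2 = atanh(-0.768) = -1.015433; difference d = 1.294455
Var(d) = 1/18 + 1/11 = 0.0555556 + 0.0909091 = 0.1464647
z = d/√Var(d) = 1.294455 / √0.1464647 = 1.294455 / 0.382707 = 3.382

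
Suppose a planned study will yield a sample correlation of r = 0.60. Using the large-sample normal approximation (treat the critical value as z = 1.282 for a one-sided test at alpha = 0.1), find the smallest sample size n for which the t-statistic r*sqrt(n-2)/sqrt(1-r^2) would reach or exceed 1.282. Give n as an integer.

Need r·√(n−2)/√(1−r²) ≥ 1.282
√(n−2) ≥ 1.282·√(1−0.3600) / 0.60 = 1.282·0.800000 / 0.60 = 1.7093
n−2 ≥ 2.9217  ⇒  n ≥ 4.9217
Smallest integer n = 5

5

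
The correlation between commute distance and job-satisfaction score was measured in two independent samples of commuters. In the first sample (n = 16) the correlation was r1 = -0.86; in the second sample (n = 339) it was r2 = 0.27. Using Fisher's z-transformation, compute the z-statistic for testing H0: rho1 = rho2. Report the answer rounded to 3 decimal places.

z1 = atanh(-0.86) = -1.293345,  z2 = atanh(0.27) = 0.276864
SE = √(1/(n1−3) + 1/(n2−3)) = √(1/13 + 1/336) = √(0.0769231 + 0.0029762) = √0.0798993 = 0.282665
z = (z1 − z2)/SE = (-1.293345 − 0.276864) / 0.282665 = -1.570209 / 0.282665 = -5.555

-5.555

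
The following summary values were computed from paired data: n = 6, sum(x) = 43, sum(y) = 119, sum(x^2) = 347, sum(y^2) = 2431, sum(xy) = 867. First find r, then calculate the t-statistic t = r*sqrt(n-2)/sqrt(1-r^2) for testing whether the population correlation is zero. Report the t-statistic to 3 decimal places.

0.561

Numerator: nΣxy − (Σx)(Σy) = 6·867 − (43)(119) = 85
Denominator: √[(nΣx²−(Σx)²)(nΣy²−(Σy)²)]
  nΣx²−(Σx)² = 6·347 − 1849 = 233;  nΣy²−(Σy)² = 6·2431 − 14161 = 425
  √(233·425) = √99025 = 314.6824
r = 85 / 314.6824 = 0.2701
t = r·√(n−2)/√(1−r²) = 0.2701·√4 / √(1−0.072954) = 0.540200 / 0.962832 = 0.561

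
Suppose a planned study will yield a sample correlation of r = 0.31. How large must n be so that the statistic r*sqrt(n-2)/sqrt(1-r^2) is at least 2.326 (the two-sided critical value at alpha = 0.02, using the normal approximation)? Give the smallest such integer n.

53

Need r·√(n−2)/√(1−r²) ≥ 2.326
√(n−2) ≥ 2.326·√(1−0.0961) / 0.31 = 2.326·0.950737 / 0.31 = 7.1336
n−2 ≥ 50.8882  ⇒  n ≥ 52.8882
Smallest integer n = 53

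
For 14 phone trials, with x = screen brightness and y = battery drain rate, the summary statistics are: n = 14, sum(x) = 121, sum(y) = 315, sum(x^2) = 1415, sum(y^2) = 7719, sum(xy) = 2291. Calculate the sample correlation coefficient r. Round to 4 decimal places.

-0.8936

S_xy = nΣxy − ΣxΣy = 14·2291 − 121·315 = 32074 − 38115 = -6041
S_xx = nΣx² − (Σx)² = 14·1415 − 121² = 19810 − 14641 = 5169
S_yy = nΣy² − (Σy)² = 14·7719 − 315² = 108066 − 99225 = 8841
r = S_xy / √(S_xx·S_yy) = -6041 / √(5169·8841) = -6041 / √45699129 = -6041 / 6760.1131 = -0.8936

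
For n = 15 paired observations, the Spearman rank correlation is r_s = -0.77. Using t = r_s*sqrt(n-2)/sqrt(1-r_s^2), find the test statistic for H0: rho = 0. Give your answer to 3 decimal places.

1 − r_s² = 1 − 0.5929 = 0.4071;  √(1−r_s²) = 0.638044
√(n−2) = √13 = 3.605551
t = r_s·√(n−2)/√(1−r_s²) = -0.77 · 3.605551 / 0.638044 = -4.351

-4.351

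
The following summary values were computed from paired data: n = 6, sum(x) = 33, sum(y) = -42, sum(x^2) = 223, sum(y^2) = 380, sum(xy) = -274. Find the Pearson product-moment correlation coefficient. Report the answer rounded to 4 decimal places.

-0.7198

Numerator: nΣxy − (Σx)(Σy) = 6·(-274) − (33)(-42) = -258
Denominator: √[(nΣx²−(Σx)²)(nΣy²−(Σy)²)]
  nΣx²−(Σx)² = 6·223 − 1089 = 249;  nΣy²−(Σy)² = 6·380 − 1764 = 516
  √(249·516) = √128484 = 358.4466
r = -258 / 358.4466 = -0.7198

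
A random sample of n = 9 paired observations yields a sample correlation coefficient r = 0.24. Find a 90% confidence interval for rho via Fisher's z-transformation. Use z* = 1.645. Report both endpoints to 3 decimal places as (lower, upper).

Fisher z: z_r = atanh(r) = ½·ln((1+0.24)/(1−0.24)) = 0.244774
SE(z) = 1/√(n−3) = 1/√6 = 0.408248
90% ⇒ z* = 1.645; margin = 1.645·0.408248 = 0.671568
CI on z-scale: (-0.426794, 0.916342)
Back-transform: tanh(-0.426794) = -0.402639, tanh(0.916342) = 0.724162

(-0.403, 0.724)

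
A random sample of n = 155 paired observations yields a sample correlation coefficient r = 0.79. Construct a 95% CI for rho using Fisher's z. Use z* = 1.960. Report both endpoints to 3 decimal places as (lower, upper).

(0.722, 0.843)

z_r = atanh(0.79) = 1.071432;  SE = 1/√(n−3) = 1/√152 = 0.081111
z-limits: 1.071432 ± 1.960·0.081111 = 1.071432 ± 0.158978 = [0.912454, 1.230410]
ρ-limits: (tanh 0.912454, tanh 1.230410) = (0.722, 0.843)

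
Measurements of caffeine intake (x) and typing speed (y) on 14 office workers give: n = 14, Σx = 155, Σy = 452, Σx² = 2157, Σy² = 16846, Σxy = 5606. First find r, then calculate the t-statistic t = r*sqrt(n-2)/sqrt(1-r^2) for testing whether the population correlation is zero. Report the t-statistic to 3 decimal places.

2.623

S_xy = nΣxy − ΣxΣy = 14·5606 − 155·452 = 78484 − 70060 = 8424
S_xx = nΣx² − (Σx)² = 14·2157 − 155² = 30198 − 24025 = 6173
S_yy = nΣy² − (Σy)² = 14·16846 − 452² = 235844 − 204304 = 31540
r = S_xy / √(S_xx·S_yy) = 8424 / √(6173·31540) = 8424 / √194696420 = 8424 / 13953.3659 = 0.6037
t = r·√(n−2)/√(1−r²) = 0.6037·√12 / √(1−0.364454) = 2.091278 / 0.797211 = 2.623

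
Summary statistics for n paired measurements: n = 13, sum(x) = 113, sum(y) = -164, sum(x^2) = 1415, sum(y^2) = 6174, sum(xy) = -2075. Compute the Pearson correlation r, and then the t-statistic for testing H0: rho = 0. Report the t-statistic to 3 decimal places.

-1.851

Numerator: nΣxy − (Σx)(Σy) = 13·(-2075) − (113)(-164) = -8443
Denominator: √[(nΣx²−(Σx)²)(nΣy²−(Σy)²)]
  nΣx²−(Σx)² = 13·1415 − 12769 = 5626;  nΣy²−(Σy)² = 13·6174 − 26896 = 53366
  √(5626·53366) = √300237116 = 17327.3517
r = -8443 / 17327.3517 = -0.4873
t = r·√(n−2)/√(1−r²) = -0.4873·√11 / √(1−0.237461) = -1.616191 / 0.873235 = -1.851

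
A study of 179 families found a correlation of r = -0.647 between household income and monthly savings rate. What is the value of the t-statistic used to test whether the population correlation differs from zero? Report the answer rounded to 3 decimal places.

-11.289

1 − r² = 1 − 0.418609 = 0.581391;  √(1−r²) = 0.762490
√(n−2) = √177 = 13.304135
t = r·√(n−2)/√(1−r²) = -0.647 · 13.304135 / 0.762490 = -11.289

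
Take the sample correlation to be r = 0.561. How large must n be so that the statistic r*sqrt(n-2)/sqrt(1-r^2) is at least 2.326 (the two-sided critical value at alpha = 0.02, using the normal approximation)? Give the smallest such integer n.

Need r·√(n−2)/√(1−r²) ≥ 2.326
√(n−2) ≥ 2.326·√(1−0.314721) / 0.561 = 2.326·0.827816 / 0.561 = 3.4323
n−2 ≥ 11.7807  ⇒  n ≥ 13.7807
Smallest integer n = 14

14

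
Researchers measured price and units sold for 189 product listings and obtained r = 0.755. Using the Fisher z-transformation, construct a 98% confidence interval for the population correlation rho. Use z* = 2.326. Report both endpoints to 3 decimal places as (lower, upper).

(0.672, 0.819)

z_r = atanh(0.755) = 0.984483;  SE = 1/√(n−3) = 1/√186 = 0.073324
z-limits: 0.984483 ± 2.326·0.073324 = 0.984483 ± 0.170552 = [0.813931, 1.155035]
ρ-limits: (tanh 0.813931, tanh 1.155035) = (0.672, 0.819)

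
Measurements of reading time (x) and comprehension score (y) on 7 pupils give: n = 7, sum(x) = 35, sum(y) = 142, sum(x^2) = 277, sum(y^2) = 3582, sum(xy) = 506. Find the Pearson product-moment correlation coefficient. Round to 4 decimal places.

-0.7627

Numerator: nΣxy − (Σx)(Σy) = 7·506 − (35)(142) = -1428
Denominator: √[(nΣx²−(Σx)²)(nΣy²−(Σy)²)]
  nΣx²−(Σx)² = 7·277 − 1225 = 714;  nΣy²−(Σy)² = 7·3582 − 20164 = 4910
  √(714·4910) = √3505740 = 1872.3621
r = -1428 / 1872.3621 = -0.7627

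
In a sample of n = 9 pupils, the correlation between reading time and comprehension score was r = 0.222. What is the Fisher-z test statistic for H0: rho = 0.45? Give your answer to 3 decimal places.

z_r = atanh(0.222) = 0.225759,  z_0 = atanh(0.45) = 0.484700
SE = 1/√(n−3) = 1/√6 = 0.408248
z = (z_r − z_0)/SE = (0.225759 − 0.484700) / 0.408248 = -0.258941 / 0.408248 = -0.634

-0.634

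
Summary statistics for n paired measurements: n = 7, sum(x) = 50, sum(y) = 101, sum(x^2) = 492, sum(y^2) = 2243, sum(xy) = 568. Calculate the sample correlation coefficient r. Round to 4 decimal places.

-0.4713

S_xy = nΣxy − ΣxΣy = 7·568 − 50·101 = 3976 − 5050 = -1074
S_xx = nΣx² − (Σx)² = 7·492 − 50² = 3444 − 2500 = 944
S_yy = nΣy² − (Σy)² = 7·2243 − 101² = 15701 − 10201 = 5500
r = S_xy / √(S_xx·S_yy) = -1074 / √(944·5500) = -1074 / √5192000 = -1074 / 2278.5961 = -0.4713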